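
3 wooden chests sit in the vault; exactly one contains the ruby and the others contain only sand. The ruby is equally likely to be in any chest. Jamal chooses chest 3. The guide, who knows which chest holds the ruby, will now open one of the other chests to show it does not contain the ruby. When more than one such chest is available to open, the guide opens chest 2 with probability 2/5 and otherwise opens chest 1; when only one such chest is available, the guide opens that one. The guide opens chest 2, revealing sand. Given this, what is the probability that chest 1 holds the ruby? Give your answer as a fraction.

Apply Bayes' rule, conditioning on where the ruby actually is.
If it is in chest 1 (prior 1/3): only chest 2 is available, probability 1; weight (1/3)·1 = 1/3.
If it is in chest 2 (prior 1/3): the guide opened chest 2, so this case is ruled out; weight (1/3)·0 = 0.
If it is in chest 3 (prior 1/3): chest 2 is available, opened with probability 2/5; weight (1/3)·(2/5) = 2/15.
The weights sum to 7/15.
So P(the ruby in chest 1 | the guide opened chest 2) = (1/3) / (7/15) = 5/7.

5/7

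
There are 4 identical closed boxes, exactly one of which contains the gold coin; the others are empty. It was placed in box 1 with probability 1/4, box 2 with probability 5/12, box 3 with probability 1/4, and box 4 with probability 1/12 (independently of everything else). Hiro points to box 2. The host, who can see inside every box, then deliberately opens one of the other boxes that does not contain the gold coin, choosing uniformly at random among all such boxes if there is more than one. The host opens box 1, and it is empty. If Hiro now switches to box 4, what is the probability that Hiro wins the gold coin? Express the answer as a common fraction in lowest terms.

3/22

Condition on the true location of the gold coin.
If it is in box 1 (prior 1/4): the host opened box 1, so this case is ruled out; weight (1/4)·0 = 0.
If it is in box 2 (prior 5/12): the host has 3 equally likely choices, so probability 1/3; weight (5/12)·(1/3) = 5/36.
If it is in box 3 (prior 1/4): the host has 2 equally likely choices, so probability 1/2; weight (1/4)·(1/2) = 1/8.
If it is in box 4 (prior 1/12): the host has 2 equally likely choices, so probability 1/2; weight (1/12)·(1/2) = 1/24.
The weights sum to 11/36.
So P(the gold coin in box 4 | the host opened box 1) = (1/24) / (11/36) = 3/22.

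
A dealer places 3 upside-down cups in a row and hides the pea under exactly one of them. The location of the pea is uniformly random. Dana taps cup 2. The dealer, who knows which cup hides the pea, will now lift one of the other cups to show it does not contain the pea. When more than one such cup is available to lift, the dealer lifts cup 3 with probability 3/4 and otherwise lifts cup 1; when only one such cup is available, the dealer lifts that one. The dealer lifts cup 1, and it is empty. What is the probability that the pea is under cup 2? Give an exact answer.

Apply Bayes' rule, conditioning on where the pea actually is.
If it is under cup 1 (prior 1/3): the dealer opened cup 1, so this case is ruled out; weight (1/3)·0 = 0.
If it is under cup 2 (prior 1/3): cup 3 is available but not opened, probability 1/4; weight (1/3)·(1/4) = 1/12.
If it is under cup 3 (prior 1/3): only cup 1 is available, probability 1; weight (1/3)·1 = 1/3.
The weights sum to 5/12.
So P(the pea under cup 2 | the dealer opened cup 1) = (1/12) / (5/12) = 1/5.

1/5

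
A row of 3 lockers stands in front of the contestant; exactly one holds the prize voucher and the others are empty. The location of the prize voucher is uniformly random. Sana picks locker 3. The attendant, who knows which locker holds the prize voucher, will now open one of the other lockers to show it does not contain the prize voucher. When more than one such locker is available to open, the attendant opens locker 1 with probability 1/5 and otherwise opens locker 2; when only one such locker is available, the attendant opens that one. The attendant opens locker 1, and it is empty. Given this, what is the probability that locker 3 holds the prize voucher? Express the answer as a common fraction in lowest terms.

1/6

Consider each possible location of the prize voucher in turn.
If it is in locker 1 (prior 1/3): the attendant opened locker 1, so this case is ruled out; weight (1/3)·0 = 0.
If it is in locker 2 (prior 1/3): only locker 1 is available, probability 1; weight (1/3)·1 = 1/3.
If it is in locker 3 (prior 1/3): locker 1 is available, opened with probability 1/5; weight (1/3)·(1/5) = 1/15.
The weights sum to 2/5.
So P(the prize voucher in locker 3 | the attendant opened locker 1) = (1/15) / (2/5) = 1/6.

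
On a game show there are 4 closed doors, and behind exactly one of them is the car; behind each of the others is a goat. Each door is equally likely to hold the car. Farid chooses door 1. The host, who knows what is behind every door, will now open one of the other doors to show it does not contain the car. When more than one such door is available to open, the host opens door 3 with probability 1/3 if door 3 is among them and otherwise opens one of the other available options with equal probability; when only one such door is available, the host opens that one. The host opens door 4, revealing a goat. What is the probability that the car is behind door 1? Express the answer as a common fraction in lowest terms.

2/9

Consider each possible location of the car in turn.
If it is behind door 1 (prior 1/4): door 3 is available but not opened; door 4 gets probability (1 − 1/3)/2 = 1/3; weight (1/4)·(1/3) = 1/12.
If it is behind door 2 (prior 1/4): door 3 is available but not opened, probability 2/3; weight (1/4)·(2/3) = 1/6.
If it is behind door 3 (prior 1/4): door 3 holds the prize so is unavailable; the host chooses uniformly among the 2 others, probability 1/2; weight (1/4)·(1/2) = 1/8.
If it is behind door 4 (prior 1/4): the host opened door 4, so this case is ruled out; weight (1/4)·0 = 0.
The weights sum to 3/8.
So P(the car behind door 1 | the host opened door 4) = (1/12) / (3/8) = 2/9.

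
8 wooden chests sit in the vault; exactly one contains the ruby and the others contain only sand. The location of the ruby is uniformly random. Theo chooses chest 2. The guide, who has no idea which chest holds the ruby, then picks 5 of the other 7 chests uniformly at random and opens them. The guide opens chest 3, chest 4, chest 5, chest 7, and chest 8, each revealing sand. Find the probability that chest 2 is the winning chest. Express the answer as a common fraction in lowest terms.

Consider each possible location of the ruby in turn.
If it is in any of chests 1, 2, and 6 (prior 1/8 each): the guide picks exactly this set with probability 1/21 regardless, and none is the prize; weight (1/8)·(1/21) = 1/168 each.
If it is in any of chests 3, 4, 5, 7, and 8 (prior 1/8 each): that chest was opened and seen not to hold the prize — ruled out; weight (1/8)·0 = 0 each.
The weights sum to 1/56.
So P(the ruby in chest 2 | the guide opened chest 3, chest 4, chest 5, chest 7, and chest 8) = (1/168) / (1/56) = 1/3.

1/3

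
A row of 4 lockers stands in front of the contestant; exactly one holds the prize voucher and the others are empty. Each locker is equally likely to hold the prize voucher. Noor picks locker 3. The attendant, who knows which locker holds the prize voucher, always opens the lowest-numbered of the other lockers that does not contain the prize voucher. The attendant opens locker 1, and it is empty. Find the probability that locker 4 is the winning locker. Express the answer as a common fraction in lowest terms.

Consider each possible location of the prize voucher in turn.
If it is in locker 1 (prior 1/4): the attendant opened locker 1, so this case is ruled out; weight (1/4)·0 = 0.
If it is in any of lockers 2, 3, and 4 (prior 1/4 each): locker 1 is the lowest-numbered option available, probability 1; weight (1/4)·1 = 1/4 each.
The weights sum to 3/4.
So P(the prize voucher in locker 4 | the attendant opened locker 1) = (1/4) / (3/4) = 1/3.

1/3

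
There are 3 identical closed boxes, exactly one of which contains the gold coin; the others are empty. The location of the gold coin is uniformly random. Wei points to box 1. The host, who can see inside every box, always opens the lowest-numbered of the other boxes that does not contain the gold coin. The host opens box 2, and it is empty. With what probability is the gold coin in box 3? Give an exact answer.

Condition on the true location of the gold coin.
If it is in either of boxes 1 and 3 (prior 1/3 each): box 2 is the lowest-numbered option available, probability 1; weight (1/3)·1 = 1/3 each.
If it is in box 2 (prior 1/3): the host opened box 2, so this case is ruled out; weight (1/3)·0 = 0.
The weights sum to 2/3.
So P(the gold coin in box 3 | the host opened box 2) = (1/3) / (2/3) = 1/2.

1/2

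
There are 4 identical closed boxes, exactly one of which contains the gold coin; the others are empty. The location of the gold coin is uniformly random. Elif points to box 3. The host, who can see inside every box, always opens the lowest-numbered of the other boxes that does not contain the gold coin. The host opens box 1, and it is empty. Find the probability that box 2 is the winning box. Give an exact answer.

1/3

Condition on the true location of the gold coin.
If it is in box 1 (prior 1/4): the host opened box 1, so this case is ruled out; weight (1/4)·0 = 0.
If it is in any of boxes 2, 3, and 4 (prior 1/4 each): box 1 is the lowest-numbered option available, probability 1; weight (1/4)·1 = 1/4 each.
The weights sum to 3/4.
So P(the gold coin in box 2 | the host opened box 1) = (1/4) / (3/4) = 1/3.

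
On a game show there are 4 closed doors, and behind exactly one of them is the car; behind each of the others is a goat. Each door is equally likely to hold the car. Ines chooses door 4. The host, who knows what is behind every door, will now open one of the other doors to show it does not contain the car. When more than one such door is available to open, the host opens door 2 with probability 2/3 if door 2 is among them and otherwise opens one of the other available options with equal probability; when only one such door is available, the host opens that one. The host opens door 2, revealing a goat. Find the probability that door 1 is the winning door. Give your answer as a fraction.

Condition on the true location of the car.
If it is behind any of doors 1, 3, and 4 (prior 1/4 each): door 2 is available, opened with probability 2/3; weight (1/4)·(2/3) = 1/6 each.
If it is behind door 2 (prior 1/4): the host opened door 2, so this case is ruled out; weight (1/4)·0 = 0.
The weights sum to 1/2.
So P(the car behind door 1 | the host opened door 2) = (1/6) / (1/2) = 1/3.

1/3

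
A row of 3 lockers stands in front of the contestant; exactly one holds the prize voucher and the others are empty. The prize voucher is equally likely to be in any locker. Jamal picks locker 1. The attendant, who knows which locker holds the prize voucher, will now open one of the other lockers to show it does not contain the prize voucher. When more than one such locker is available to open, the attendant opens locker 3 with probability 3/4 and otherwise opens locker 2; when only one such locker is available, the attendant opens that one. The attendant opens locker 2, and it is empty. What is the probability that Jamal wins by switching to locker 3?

Consider each possible location of the prize voucher in turn.
If it is in locker 1 (prior 1/3): locker 3 is available but not opened, probability 1/4; weight (1/3)·(1/4) = 1/12.
If it is in locker 2 (prior 1/3): the attendant opened locker 2, so this case is ruled out; weight (1/3)·0 = 0.
If it is in locker 3 (prior 1/3): only locker 2 is available, probability 1; weight (1/3)·1 = 1/3.
The weights sum to 5/12.
So P(the prize voucher in locker 3 | the attendant opened locker 2) = (1/3) / (5/12) = 4/5.

4/5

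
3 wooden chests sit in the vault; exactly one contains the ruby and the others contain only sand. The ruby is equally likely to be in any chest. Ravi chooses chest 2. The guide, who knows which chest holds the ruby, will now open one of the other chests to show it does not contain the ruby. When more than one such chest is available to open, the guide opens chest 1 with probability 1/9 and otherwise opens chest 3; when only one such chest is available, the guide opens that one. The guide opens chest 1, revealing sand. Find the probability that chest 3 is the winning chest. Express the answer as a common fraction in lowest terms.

Consider each possible location of the ruby in turn.
If it is in chest 1 (prior 1/3): the guide opened chest 1, so this case is ruled out; weight (1/3)·0 = 0.
If it is in chest 2 (prior 1/3): chest 1 is available, opened with probability 1/9; weight (1/3)·(1/9) = 1/27.
If it is in chest 3 (prior 1/3): only chest 1 is available, probability 1; weight (1/3)·1 = 1/3.
The weights sum to 10/27.
So P(the ruby in chest 3 | the guide opened chest 1) = (1/3) / (10/27) = 9/10.

9/10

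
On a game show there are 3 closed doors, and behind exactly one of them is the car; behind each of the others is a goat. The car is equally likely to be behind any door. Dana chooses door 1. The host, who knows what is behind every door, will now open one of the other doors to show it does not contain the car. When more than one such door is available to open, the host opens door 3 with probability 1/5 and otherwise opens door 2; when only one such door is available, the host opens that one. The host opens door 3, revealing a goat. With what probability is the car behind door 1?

Apply Bayes' rule, conditioning on where the car actually is.
If it is behind door 1 (prior 1/3): door 3 is available, opened with probability 1/5; weight (1/3)·(1/5) = 1/15.
If it is behind door 2 (prior 1/3): only door 3 is available, probability 1; weight (1/3)·1 = 1/3.
If it is behind door 3 (prior 1/3): the host opened door 3, so this case is ruled out; weight (1/3)·0 = 0.
The weights sum to 2/5.
So P(the car behind door 1 | the host opened door 3) = (1/15) / (2/5) = 1/6.

1/6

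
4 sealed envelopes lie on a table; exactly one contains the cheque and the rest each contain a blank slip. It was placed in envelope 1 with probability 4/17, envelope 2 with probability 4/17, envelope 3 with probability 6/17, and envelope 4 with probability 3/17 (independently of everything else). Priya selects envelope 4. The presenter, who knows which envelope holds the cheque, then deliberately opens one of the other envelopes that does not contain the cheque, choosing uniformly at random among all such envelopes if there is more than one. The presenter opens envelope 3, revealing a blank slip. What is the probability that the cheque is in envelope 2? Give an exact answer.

2/5

Apply Bayes' rule, conditioning on where the cheque actually is.
If it is in either of envelopes 1 and 2 (prior 4/17 each): the presenter has 2 equally likely choices, so probability 1/2; weight (4/17)·(1/2) = 2/17 each.
If it is in envelope 3 (prior 6/17): the presenter opened envelope 3, so this case is ruled out; weight (6/17)·0 = 0.
If it is in envelope 4 (prior 3/17): the presenter has 3 equally likely choices, so probability 1/3; weight (3/17)·(1/3) = 1/17.
The weights sum to 5/17.
So P(the cheque in envelope 2 | the presenter opened envelope 3) = (2/17) / (5/17) = 2/5.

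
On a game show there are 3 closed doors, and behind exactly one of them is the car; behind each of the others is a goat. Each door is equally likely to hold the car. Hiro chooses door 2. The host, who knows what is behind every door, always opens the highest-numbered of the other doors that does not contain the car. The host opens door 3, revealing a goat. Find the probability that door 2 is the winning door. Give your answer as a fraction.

Condition on the true location of the car.
If it is behind either of doors 1 and 2 (prior 1/3 each): door 3 is the highest-numbered option available, probability 1; weight (1/3)·1 = 1/3 each.
If it is behind door 3 (prior 1/3): the host opened door 3, so this case is ruled out; weight (1/3)·0 = 0.
The weights sum to 2/3.
So P(the car behind door 2 | the host opened door 3) = (1/3) / (2/3) = 1/2.

1/2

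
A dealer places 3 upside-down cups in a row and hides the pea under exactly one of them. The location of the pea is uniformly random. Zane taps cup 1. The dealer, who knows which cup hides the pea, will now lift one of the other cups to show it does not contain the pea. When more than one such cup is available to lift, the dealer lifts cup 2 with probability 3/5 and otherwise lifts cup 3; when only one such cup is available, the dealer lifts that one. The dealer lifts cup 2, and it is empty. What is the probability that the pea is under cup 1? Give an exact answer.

3/8

Apply Bayes' rule, conditioning on where the pea actually is.
If it is under cup 1 (prior 1/3): cup 2 is available, opened with probability 3/5; weight (1/3)·(3/5) = 1/5.
If it is under cup 2 (prior 1/3): the dealer opened cup 2, so this case is ruled out; weight (1/3)·0 = 0.
If it is under cup 3 (prior 1/3): only cup 2 is available, probability 1; weight (1/3)·1 = 1/3.
The weights sum to 8/15.
So P(the pea under cup 1 | the dealer opened cup 2) = (1/5) / (8/15) = 3/8.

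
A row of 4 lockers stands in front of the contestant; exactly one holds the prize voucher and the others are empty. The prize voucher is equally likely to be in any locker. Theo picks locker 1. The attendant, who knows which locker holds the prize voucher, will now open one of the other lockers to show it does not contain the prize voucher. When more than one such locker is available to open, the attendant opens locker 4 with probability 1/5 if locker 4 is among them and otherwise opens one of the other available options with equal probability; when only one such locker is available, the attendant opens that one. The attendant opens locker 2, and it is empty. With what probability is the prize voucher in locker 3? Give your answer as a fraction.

Apply Bayes' rule, conditioning on where the prize voucher actually is.
If it is in locker 1 (prior 1/4): locker 4 is available but not opened; locker 2 gets probability (1 − 1/5)/2 = 2/5; weight (1/4)·(2/5) = 1/10.
If it is in locker 2 (prior 1/4): the attendant opened locker 2, so this case is ruled out; weight (1/4)·0 = 0.
If it is in locker 3 (prior 1/4): locker 4 is available but not opened, probability 4/5; weight (1/4)·(4/5) = 1/5.
If it is in locker 4 (prior 1/4): locker 4 holds the prize so is unavailable; the attendant chooses uniformly among the 2 others, probability 1/2; weight (1/4)·(1/2) = 1/8.
The weights sum to 17/40.
So P(the prize voucher in locker 3 | the attendant opened locker 2) = (1/5) / (17/40) = 8/17.

8/17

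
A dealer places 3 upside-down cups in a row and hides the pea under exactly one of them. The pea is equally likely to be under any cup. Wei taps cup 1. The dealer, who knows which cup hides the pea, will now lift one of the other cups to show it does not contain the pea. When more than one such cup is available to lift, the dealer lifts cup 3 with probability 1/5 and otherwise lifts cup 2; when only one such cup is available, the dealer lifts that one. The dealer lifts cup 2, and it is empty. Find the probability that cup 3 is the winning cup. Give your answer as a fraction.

Consider each possible location of the pea in turn.
If it is under cup 1 (prior 1/3): cup 3 is available but not opened, probability 4/5; weight (1/3)·(4/5) = 4/15.
If it is under cup 2 (prior 1/3): the dealer opened cup 2, so this case is ruled out; weight (1/3)·0 = 0.
If it is under cup 3 (prior 1/3): only cup 2 is available, probability 1; weight (1/3)·1 = 1/3.
The weights sum to 3/5.
So P(the pea under cup 3 | the dealer opened cup 2) = (1/3) / (3/5) = 5/9.

5/9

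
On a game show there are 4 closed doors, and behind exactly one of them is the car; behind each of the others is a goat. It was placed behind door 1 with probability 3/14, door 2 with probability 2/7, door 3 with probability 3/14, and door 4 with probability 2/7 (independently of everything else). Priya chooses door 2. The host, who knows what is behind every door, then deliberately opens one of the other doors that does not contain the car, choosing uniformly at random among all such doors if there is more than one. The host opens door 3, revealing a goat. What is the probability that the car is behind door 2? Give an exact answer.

Condition on the true location of the car.
If it is behind door 1 (prior 3/14): the host has 2 equally likely choices, so probability 1/2; weight (3/14)·(1/2) = 3/28.
If it is behind door 2 (prior 2/7): the host has 3 equally likely choices, so probability 1/3; weight (2/7)·(1/3) = 2/21.
If it is behind door 3 (prior 3/14): the host opened door 3, so this case is ruled out; weight (3/14)·0 = 0.
If it is behind door 4 (prior 2/7): the host has 2 equally likely choices, so probability 1/2; weight (2/7)·(1/2) = 1/7.
The weights sum to 29/84.
So P(the car behind door 2 | the host opened door 3) = (2/21) / (29/84) = 8/29.

8/29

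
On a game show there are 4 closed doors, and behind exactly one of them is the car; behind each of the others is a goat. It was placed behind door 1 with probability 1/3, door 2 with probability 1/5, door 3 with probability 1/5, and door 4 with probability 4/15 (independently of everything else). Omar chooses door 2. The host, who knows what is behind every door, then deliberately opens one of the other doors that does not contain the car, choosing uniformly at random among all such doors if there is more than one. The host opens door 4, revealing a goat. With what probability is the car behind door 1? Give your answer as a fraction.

1/2

Apply Bayes' rule, conditioning on where the car actually is.
If it is behind door 1 (prior 1/3): the host has 2 equally likely choices, so probability 1/2; weight (1/3)·(1/2) = 1/6.
If it is behind door 2 (prior 1/5): the host has 3 equally likely choices, so probability 1/3; weight (1/5)·(1/3) = 1/15.
If it is behind door 3 (prior 1/5): the host has 2 equally likely choices, so probability 1/2; weight (1/5)·(1/2) = 1/10.
If it is behind door 4 (prior 4/15): the host opened door 4, so this case is ruled out; weight (4/15)·0 = 0.
The weights sum to 1/3.
So P(the car behind door 1 | the host opened door 4) = (1/6) / (1/3) = 1/2.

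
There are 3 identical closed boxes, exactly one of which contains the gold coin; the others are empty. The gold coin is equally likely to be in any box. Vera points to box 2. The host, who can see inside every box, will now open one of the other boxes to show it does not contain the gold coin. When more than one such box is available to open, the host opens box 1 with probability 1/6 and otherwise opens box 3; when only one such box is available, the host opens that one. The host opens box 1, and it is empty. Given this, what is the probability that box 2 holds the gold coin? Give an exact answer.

Condition on the true location of the gold coin.
If it is in box 1 (prior 1/3): the host opened box 1, so this case is ruled out; weight (1/3)·0 = 0.
If it is in box 2 (prior 1/3): box 1 is available, opened with probability 1/6; weight (1/3)·(1/6) = 1/18.
If it is in box 3 (prior 1/3): only box 1 is available, probability 1; weight (1/3)·1 = 1/3.
The weights sum to 7/18.
So P(the gold coin in box 2 | the host opened box 1) = (1/18) / (7/18) = 1/7.

1/7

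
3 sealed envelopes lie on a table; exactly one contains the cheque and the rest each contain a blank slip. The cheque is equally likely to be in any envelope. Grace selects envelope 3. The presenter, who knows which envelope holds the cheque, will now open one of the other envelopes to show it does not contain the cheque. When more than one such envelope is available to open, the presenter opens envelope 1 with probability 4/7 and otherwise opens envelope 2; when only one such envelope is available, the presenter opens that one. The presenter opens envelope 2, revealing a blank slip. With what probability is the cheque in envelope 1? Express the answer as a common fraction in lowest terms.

Consider each possible location of the cheque in turn.
If it is in envelope 1 (prior 1/3): only envelope 2 is available, probability 1; weight (1/3)·1 = 1/3.
If it is in envelope 2 (prior 1/3): the presenter opened envelope 2, so this case is ruled out; weight (1/3)·0 = 0.
If it is in envelope 3 (prior 1/3): envelope 1 is available but not opened, probability 3/7; weight (1/3)·(3/7) = 1/7.
The weights sum to 10/21.
So P(the cheque in envelope 1 | the presenter opened envelope 2) = (1/3) / (10/21) = 7/10.

7/10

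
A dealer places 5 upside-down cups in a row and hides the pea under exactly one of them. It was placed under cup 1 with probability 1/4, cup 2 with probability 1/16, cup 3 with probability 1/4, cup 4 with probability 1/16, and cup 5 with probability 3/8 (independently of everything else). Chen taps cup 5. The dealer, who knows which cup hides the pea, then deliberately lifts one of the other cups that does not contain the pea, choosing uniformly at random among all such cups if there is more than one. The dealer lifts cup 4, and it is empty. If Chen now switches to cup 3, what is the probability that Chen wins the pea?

8/27

Apply Bayes' rule, conditioning on where the pea actually is.
If it is under either of cups 1 and 3 (prior 1/4 each): the dealer has 3 equally likely choices, so probability 1/3; weight (1/4)·(1/3) = 1/12 each.
If it is under cup 2 (prior 1/16): the dealer has 3 equally likely choices, so probability 1/3; weight (1/16)·(1/3) = 1/48.
If it is under cup 4 (prior 1/16): the dealer opened cup 4, so this case is ruled out; weight (1/16)·0 = 0.
If it is under cup 5 (prior 3/8): the dealer has 4 equally likely choices, so probability 1/4; weight (3/8)·(1/4) = 3/32.
The weights sum to 9/32.
So P(the pea under cup 3 | the dealer opened cup 4) = (1/12) / (9/32) = 8/27.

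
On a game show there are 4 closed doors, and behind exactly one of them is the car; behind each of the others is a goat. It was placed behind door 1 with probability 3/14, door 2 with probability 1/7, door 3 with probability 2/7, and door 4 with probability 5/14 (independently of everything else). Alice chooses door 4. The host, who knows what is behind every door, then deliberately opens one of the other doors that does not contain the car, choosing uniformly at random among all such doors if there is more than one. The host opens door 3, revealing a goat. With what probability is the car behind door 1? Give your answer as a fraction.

Condition on the true location of the car.
If it is behind door 1 (prior 3/14): the host has 2 equally likely choices, so probability 1/2; weight (3/14)·(1/2) = 3/28.
If it is behind door 2 (prior 1/7): the host has 2 equally likely choices, so probability 1/2; weight (1/7)·(1/2) = 1/14.
If it is behind door 3 (prior 2/7): the host opened door 3, so this case is ruled out; weight (2/7)·0 = 0.
If it is behind door 4 (prior 5/14): the host has 3 equally likely choices, so probability 1/3; weight (5/14)·(1/3) = 5/42.
The weights sum to 25/84.
So P(the car behind door 1 | the host opened door 3) = (3/28) / (25/84) = 9/25.

9/25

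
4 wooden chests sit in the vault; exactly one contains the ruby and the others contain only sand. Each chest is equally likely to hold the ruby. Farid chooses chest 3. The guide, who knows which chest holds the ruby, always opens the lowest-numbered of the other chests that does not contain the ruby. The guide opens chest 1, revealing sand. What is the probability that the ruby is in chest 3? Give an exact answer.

1/3

Apply Bayes' rule, conditioning on where the ruby actually is.
If it is in chest 1 (prior 1/4): the guide opened chest 1, so this case is ruled out; weight (1/4)·0 = 0.
If it is in any of chests 2, 3, and 4 (prior 1/4 each): chest 1 is the lowest-numbered option available, probability 1; weight (1/4)·1 = 1/4 each.
The weights sum to 3/4.
So P(the ruby in chest 3 | the guide opened chest 1) = (1/4) / (3/4) = 1/3.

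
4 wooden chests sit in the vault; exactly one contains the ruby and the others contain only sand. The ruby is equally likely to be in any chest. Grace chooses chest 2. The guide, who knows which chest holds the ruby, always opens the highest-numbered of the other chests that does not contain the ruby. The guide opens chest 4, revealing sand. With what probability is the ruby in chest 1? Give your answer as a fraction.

Apply Bayes' rule, conditioning on where the ruby actually is.
If it is in any of chests 1, 2, and 3 (prior 1/4 each): chest 4 is the highest-numbered option available, probability 1; weight (1/4)·1 = 1/4 each.
If it is in chest 4 (prior 1/4): the guide opened chest 4, so this case is ruled out; weight (1/4)·0 = 0.
The weights sum to 3/4.
So P(the ruby in chest 1 | the guide opened chest 4) = (1/4) / (3/4) = 1/3.

1/3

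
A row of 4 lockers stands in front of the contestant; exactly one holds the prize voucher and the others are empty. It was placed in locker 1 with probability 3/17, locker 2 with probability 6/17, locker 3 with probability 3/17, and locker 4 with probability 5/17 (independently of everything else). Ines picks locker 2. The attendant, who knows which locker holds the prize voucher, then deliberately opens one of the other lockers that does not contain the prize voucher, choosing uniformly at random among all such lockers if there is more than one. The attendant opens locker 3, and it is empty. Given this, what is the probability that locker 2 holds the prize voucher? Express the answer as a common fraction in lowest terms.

1/3

Apply Bayes' rule, conditioning on where the prize voucher actually is.
If it is in locker 1 (prior 3/17): the attendant has 2 equally likely choices, so probability 1/2; weight (3/17)·(1/2) = 3/34.
If it is in locker 2 (prior 6/17): the attendant has 3 equally likely choices, so probability 1/3; weight (6/17)·(1/3) = 2/17.
If it is in locker 3 (prior 3/17): the attendant opened locker 3, so this case is ruled out; weight (3/17)·0 = 0.
If it is in locker 4 (prior 5/17): the attendant has 2 equally likely choices, so probability 1/2; weight (5/17)·(1/2) = 5/34.
The weights sum to 6/17.
So P(the prize voucher in locker 2 | the attendant opened locker 3) = (2/17) / (6/17) = 1/3.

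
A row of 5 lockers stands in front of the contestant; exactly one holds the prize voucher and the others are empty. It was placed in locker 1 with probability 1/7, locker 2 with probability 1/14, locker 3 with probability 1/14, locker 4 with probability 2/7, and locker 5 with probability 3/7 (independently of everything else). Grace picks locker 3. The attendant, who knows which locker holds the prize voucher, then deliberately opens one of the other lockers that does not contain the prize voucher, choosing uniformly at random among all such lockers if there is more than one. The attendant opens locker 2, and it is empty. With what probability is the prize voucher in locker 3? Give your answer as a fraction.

Condition on the true location of the prize voucher.
If it is in locker 1 (prior 1/7): the attendant has 3 equally likely choices, so probability 1/3; weight (1/7)·(1/3) = 1/21.
If it is in locker 2 (prior 1/14): the attendant opened locker 2, so this case is ruled out; weight (1/14)·0 = 0.
If it is in locker 3 (prior 1/14): the attendant has 4 equally likely choices, so probability 1/4; weight (1/14)·(1/4) = 1/56.
If it is in locker 4 (prior 2/7): the attendant has 3 equally likely choices, so probability 1/3; weight (2/7)·(1/3) = 2/21.
If it is in locker 5 (prior 3/7): the attendant has 3 equally likely choices, so probability 1/3; weight (3/7)·(1/3) = 1/7.
The weights sum to 17/56.
So P(the prize voucher in locker 3 | the attendant opened locker 2) = (1/56) / (17/56) = 1/17.

1/17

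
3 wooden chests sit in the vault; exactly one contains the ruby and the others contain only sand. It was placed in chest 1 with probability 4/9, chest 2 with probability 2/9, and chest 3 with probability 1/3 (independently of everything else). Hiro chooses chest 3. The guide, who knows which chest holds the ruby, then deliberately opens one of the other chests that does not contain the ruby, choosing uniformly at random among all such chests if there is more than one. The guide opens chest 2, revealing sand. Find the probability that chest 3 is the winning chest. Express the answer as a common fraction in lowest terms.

3/11

Consider each possible location of the ruby in turn.
If it is in chest 1 (prior 4/9): the guide has no choice, probability 1; weight (4/9)·1 = 4/9.
If it is in chest 2 (prior 2/9): the guide opened chest 2, so this case is ruled out; weight (2/9)·0 = 0.
If it is in chest 3 (prior 1/3): the guide has 2 equally likely choices, so probability 1/2; weight (1/3)·(1/2) = 1/6.
The weights sum to 11/18.
So P(the ruby in chest 3 | the guide opened chest 2) = (1/6) / (11/18) = 3/11.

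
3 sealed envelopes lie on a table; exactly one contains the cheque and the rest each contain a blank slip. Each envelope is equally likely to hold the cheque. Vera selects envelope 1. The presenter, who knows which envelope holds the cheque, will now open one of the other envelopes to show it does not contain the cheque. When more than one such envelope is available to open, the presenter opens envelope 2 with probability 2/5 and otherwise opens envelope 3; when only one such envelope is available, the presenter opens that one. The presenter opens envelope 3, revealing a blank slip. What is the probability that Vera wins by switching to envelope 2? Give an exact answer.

Condition on the true location of the cheque.
If it is in envelope 1 (prior 1/3): envelope 2 is available but not opened, probability 3/5; weight (1/3)·(3/5) = 1/5.
If it is in envelope 2 (prior 1/3): only envelope 3 is available, probability 1; weight (1/3)·1 = 1/3.
If it is in envelope 3 (prior 1/3): the presenter opened envelope 3, so this case is ruled out; weight (1/3)·0 = 0.
The weights sum to 8/15.
So P(the cheque in envelope 2 | the presenter opened envelope 3) = (1/3) / (8/15) = 5/8.

5/8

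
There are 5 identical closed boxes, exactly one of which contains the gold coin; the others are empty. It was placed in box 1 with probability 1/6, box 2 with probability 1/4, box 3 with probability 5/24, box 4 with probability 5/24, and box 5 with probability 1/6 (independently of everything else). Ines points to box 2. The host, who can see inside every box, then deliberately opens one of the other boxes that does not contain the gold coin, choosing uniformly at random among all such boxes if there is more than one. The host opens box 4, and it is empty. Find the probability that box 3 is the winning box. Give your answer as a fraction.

2/7

Apply Bayes' rule, conditioning on where the gold coin actually is.
If it is in either of boxes 1 and 5 (prior 1/6 each): the host has 3 equally likely choices, so probability 1/3; weight (1/6)·(1/3) = 1/18 each.
If it is in box 2 (prior 1/4): the host has 4 equally likely choices, so probability 1/4; weight (1/4)·(1/4) = 1/16.
If it is in box 3 (prior 5/24): the host has 3 equally likely choices, so probability 1/3; weight (5/24)·(1/3) = 5/72.
If it is in box 4 (prior 5/24): the host opened box 4, so this case is ruled out; weight (5/24)·0 = 0.
The weights sum to 35/144.
So P(the gold coin in box 3 | the host opened box 4) = (5/72) / (35/144) = 2/7.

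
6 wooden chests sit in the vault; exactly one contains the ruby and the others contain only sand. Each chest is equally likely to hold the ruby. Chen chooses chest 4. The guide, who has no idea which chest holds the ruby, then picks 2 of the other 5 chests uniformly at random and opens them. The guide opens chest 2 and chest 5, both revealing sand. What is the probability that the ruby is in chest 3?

Condition on the true location of the ruby.
If it is in any of chests 1, 3, 4, and 6 (prior 1/6 each): the guide picks exactly this set with probability 1/10 regardless, and none is the prize; weight (1/6)·(1/10) = 1/60 each.
If it is in either of chests 2 and 5 (prior 1/6 each): that chest was opened and seen not to hold the prize — ruled out; weight (1/6)·0 = 0 each.
The weights sum to 1/15.
So P(the ruby in chest 3 | the guide opened chest 2 and chest 5) = (1/60) / (1/15) = 1/4.

1/4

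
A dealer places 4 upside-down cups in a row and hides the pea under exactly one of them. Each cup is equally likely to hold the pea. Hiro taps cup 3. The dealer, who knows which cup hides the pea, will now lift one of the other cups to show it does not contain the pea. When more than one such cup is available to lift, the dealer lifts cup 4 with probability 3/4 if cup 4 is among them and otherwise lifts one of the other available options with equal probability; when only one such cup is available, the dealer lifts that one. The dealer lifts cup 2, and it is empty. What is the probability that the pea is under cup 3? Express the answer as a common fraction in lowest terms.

1/7

Condition on the true location of the pea.
If it is under cup 1 (prior 1/4): cup 4 is available but not opened, probability 1/4; weight (1/4)·(1/4) = 1/16.
If it is under cup 2 (prior 1/4): the dealer opened cup 2, so this case is ruled out; weight (1/4)·0 = 0.
If it is under cup 3 (prior 1/4): cup 4 is available but not opened; cup 2 gets probability (1 − 3/4)/2 = 1/8; weight (1/4)·(1/8) = 1/32.
If it is under cup 4 (prior 1/4): cup 4 holds the prize so is unavailable; the dealer chooses uniformly among the 2 others, probability 1/2; weight (1/4)·(1/2) = 1/8.
The weights sum to 7/32.
So P(the pea under cup 3 | the dealer opened cup 2) = (1/32) / (7/32) = 1/7.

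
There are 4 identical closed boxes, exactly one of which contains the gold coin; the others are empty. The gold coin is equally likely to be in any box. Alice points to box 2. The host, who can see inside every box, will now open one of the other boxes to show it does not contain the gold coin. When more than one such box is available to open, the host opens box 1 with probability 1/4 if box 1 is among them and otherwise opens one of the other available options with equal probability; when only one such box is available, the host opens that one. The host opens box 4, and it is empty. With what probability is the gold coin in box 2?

Consider each possible location of the gold coin in turn.
If it is in box 1 (prior 1/4): box 1 holds the prize so is unavailable; the host chooses uniformly among the 2 others, probability 1/2; weight (1/4)·(1/2) = 1/8.
If it is in box 2 (prior 1/4): box 1 is available but not opened; box 4 gets probability (1 − 1/4)/2 = 3/8; weight (1/4)·(3/8) = 3/32.
If it is in box 3 (prior 1/4): box 1 is available but not opened, probability 3/4; weight (1/4)·(3/4) = 3/16.
If it is in box 4 (prior 1/4): the host opened box 4, so this case is ruled out; weight (1/4)·0 = 0.
The weights sum to 13/32.
So P(the gold coin in box 2 | the host opened box 4) = (3/32) / (13/32) = 3/13.

3/13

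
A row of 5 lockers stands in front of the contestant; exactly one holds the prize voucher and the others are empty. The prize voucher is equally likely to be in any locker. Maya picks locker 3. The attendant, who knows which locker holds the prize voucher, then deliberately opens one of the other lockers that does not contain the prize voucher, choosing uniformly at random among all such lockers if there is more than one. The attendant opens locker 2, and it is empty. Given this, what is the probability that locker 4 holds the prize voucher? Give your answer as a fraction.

Apply Bayes' rule, conditioning on where the prize voucher actually is.
If it is in any of lockers 1, 4, and 5 (prior 1/5 each): the attendant has 3 equally likely choices, so probability 1/3; weight (1/5)·(1/3) = 1/15 each.
If it is in locker 2 (prior 1/5): the attendant opened locker 2, so this case is ruled out; weight (1/5)·0 = 0.
If it is in locker 3 (prior 1/5): the attendant has 4 equally likely choices, so probability 1/4; weight (1/5)·(1/4) = 1/20.
The weights sum to 1/4.
So P(the prize voucher in locker 4 | the attendant opened locker 2) = (1/15) / (1/4) = 4/15.

4/15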